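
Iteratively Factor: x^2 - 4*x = (x - 4)*(x)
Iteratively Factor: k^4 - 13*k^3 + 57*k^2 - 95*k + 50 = (k - 5)*(k^3 - 8*k^2 + 17*k - 10) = (k - 5)*(k - 1)*(k^2 - 7*k + 10) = (k - 5)*(k - 2)*(k - 1)*(k - 5)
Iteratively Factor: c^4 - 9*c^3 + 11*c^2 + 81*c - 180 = (c + 3)*(c^3 - 12*c^2 + 47*c - 60) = (c - 4)*(c + 3)*(c^2 - 8*c + 15) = (c - 4)*(c - 3)*(c + 3)*(c - 5)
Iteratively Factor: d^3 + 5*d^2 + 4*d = (d)*(d^2 + 5*d + 4) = d*(d + 4)*(d + 1)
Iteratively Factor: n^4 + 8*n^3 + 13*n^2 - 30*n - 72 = (n + 3)*(n^3 + 5*n^2 - 2*n - 24) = (n + 3)^2*(n^2 + 2*n - 8) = (n + 3)^2*(n + 4)*(n - 2)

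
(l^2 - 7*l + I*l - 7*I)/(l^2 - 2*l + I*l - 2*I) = (l - 7)/(l - 2)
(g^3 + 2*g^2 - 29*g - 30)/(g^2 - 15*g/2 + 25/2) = 2*(g^2 + 7*g + 6)/(2*g - 5)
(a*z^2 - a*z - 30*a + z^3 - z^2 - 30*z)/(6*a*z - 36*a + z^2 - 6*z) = (a*z + 5*a + z^2 + 5*z)/(6*a + z)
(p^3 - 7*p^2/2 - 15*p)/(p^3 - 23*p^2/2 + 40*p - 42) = p*(2*p + 5)/(2*p^2 - 11*p + 14)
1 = 1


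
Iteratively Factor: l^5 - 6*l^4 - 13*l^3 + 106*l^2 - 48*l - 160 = (l - 5)*(l^4 - l^3 - 18*l^2 + 16*l + 32) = (l - 5)*(l - 2)*(l^3 + l^2 - 16*l - 16) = (l - 5)*(l - 2)*(l + 1)*(l^2 - 16) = (l - 5)*(l - 2)*(l + 1)*(l + 4)*(l - 4)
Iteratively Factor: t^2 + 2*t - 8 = (t - 2)*(t + 4)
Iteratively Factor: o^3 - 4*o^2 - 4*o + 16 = (o - 2)*(o^2 - 2*o - 8) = (o - 4)*(o - 2)*(o + 2)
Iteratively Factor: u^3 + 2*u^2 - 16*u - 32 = (u - 4)*(u^2 + 6*u + 8) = (u - 4)*(u + 4)*(u + 2)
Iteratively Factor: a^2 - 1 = (a - 1)*(a + 1)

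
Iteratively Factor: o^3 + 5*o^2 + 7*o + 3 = (o + 1)*(o^2 + 4*o + 3) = (o + 1)*(o + 3)*(o + 1)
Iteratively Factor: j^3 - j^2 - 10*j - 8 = (j + 1)*(j^2 - 2*j - 8) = (j + 1)*(j + 2)*(j - 4)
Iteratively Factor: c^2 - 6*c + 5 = (c - 1)*(c - 5)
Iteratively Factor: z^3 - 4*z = (z + 2)*(z^2 - 2*z) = (z - 2)*(z + 2)*(z)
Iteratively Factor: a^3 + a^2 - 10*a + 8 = (a - 2)*(a^2 + 3*a - 4) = (a - 2)*(a + 4)*(a - 1)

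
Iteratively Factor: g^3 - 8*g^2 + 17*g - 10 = (g - 5)*(g^2 - 3*g + 2) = (g - 5)*(g - 1)*(g - 2)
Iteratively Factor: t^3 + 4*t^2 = (t + 4)*(t^2) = t*(t + 4)*(t)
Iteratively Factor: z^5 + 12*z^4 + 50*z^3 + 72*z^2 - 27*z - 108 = (z + 4)*(z^4 + 8*z^3 + 18*z^2 - 27) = (z - 1)*(z + 4)*(z^3 + 9*z^2 + 27*z + 27) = (z - 1)*(z + 3)*(z + 4)*(z^2 + 6*z + 9) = (z - 1)*(z + 3)^2*(z + 4)*(z + 3)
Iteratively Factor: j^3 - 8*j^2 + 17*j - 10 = (j - 2)*(j^2 - 6*j + 5) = (j - 2)*(j - 1)*(j - 5)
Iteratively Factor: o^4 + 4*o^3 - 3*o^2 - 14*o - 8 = (o + 4)*(o^3 - 3*o - 2) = (o + 1)*(o + 4)*(o^2 - o - 2) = (o - 2)*(o + 1)*(o + 4)*(o + 1)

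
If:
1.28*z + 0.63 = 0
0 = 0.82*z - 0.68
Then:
No Solution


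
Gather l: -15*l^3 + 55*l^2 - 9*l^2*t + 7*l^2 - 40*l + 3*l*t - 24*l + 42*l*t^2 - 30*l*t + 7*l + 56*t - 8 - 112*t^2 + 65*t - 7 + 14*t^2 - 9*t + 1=-15*l^3 + l^2*(62 - 9*t) + l*(42*t^2 - 27*t - 57) - 98*t^2 + 112*t - 14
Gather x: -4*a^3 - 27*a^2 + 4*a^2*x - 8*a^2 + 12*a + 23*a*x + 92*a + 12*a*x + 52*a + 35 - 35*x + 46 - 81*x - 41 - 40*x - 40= -4*a^3 - 35*a^2 + 156*a + x*(4*a^2 + 35*a - 156)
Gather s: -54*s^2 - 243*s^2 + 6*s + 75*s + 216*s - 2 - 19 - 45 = -297*s^2 + 297*s - 66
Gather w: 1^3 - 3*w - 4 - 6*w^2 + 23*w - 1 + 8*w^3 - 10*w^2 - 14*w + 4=8*w^3 - 16*w^2 + 6*w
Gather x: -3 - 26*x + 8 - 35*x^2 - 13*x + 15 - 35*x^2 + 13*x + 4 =-70*x^2 - 26*x + 24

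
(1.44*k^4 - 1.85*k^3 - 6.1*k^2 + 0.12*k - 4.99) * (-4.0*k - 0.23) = -5.76*k^5 + 7.0688*k^4 + 24.8255*k^3 + 0.923*k^2 + 19.9324*k + 1.1477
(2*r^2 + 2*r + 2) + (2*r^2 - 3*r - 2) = 4*r^2 - r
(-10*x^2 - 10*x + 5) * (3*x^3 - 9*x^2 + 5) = -30*x^5 + 60*x^4 + 105*x^3 - 95*x^2 - 50*x + 25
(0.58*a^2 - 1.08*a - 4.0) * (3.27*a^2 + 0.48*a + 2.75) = 1.8966*a^4 - 3.2532*a^3 - 12.0034*a^2 - 4.89*a - 11.0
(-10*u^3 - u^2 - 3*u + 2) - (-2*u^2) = -10*u^3 + u^2 - 3*u + 2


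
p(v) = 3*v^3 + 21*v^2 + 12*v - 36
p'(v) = 9*v^2 + 42*v + 12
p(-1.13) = -27.07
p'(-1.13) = -23.97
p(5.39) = 1108.55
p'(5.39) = 499.85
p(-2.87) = 31.62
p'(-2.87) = -34.41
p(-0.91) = -31.79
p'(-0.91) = -18.77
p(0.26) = -31.41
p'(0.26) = 23.53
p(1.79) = 69.97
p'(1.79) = 116.02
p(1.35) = 25.85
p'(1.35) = 85.10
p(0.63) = -19.35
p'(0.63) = 42.03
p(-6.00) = 0.00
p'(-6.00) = 84.00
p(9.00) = 3960.00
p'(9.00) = 1119.00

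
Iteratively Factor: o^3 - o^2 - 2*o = (o - 2)*(o^2 + o) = o*(o - 2)*(o + 1)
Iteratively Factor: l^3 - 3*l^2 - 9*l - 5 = (l + 1)*(l^2 - 4*l - 5) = (l - 5)*(l + 1)*(l + 1)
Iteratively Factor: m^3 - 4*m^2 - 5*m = (m + 1)*(m^2 - 5*m) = (m - 5)*(m + 1)*(m)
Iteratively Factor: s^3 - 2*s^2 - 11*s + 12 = (s - 1)*(s^2 - s - 12) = (s - 1)*(s + 3)*(s - 4)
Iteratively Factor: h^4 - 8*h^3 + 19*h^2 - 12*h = (h - 4)*(h^3 - 4*h^2 + 3*h) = (h - 4)*(h - 3)*(h^2 - h) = h*(h - 4)*(h - 3)*(h - 1)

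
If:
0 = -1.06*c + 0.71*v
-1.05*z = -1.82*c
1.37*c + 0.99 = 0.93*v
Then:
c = 53.66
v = 80.11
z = 93.00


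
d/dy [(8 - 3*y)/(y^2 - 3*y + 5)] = (3*y^2 - 16*y + 9)/(y^4 - 6*y^3 + 19*y^2 - 30*y + 25)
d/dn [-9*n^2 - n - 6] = -18*n - 1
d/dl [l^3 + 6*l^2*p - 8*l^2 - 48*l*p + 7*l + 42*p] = 3*l^2 + 12*l*p - 16*l - 48*p + 7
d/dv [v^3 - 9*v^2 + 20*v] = 3*v^2 - 18*v + 20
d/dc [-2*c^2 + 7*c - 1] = 7 - 4*c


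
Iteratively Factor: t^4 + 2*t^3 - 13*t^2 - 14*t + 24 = (t + 4)*(t^3 - 2*t^2 - 5*t + 6) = (t + 2)*(t + 4)*(t^2 - 4*t + 3) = (t - 1)*(t + 2)*(t + 4)*(t - 3)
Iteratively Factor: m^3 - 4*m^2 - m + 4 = (m + 1)*(m^2 - 5*m + 4) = (m - 4)*(m + 1)*(m - 1)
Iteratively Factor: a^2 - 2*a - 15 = (a + 3)*(a - 5)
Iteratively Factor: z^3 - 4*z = (z)*(z^2 - 4) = z*(z - 2)*(z + 2)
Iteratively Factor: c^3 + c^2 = (c)*(c^2 + c) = c^2*(c + 1)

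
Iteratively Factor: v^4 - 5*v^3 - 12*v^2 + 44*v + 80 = (v - 5)*(v^3 - 12*v - 16) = (v - 5)*(v + 2)*(v^2 - 2*v - 8) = (v - 5)*(v - 4)*(v + 2)*(v + 2)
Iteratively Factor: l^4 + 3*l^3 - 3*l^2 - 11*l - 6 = (l + 1)*(l^3 + 2*l^2 - 5*l - 6) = (l + 1)^2*(l^2 + l - 6) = (l - 2)*(l + 1)^2*(l + 3)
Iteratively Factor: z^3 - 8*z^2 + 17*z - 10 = (z - 5)*(z^2 - 3*z + 2) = (z - 5)*(z - 1)*(z - 2)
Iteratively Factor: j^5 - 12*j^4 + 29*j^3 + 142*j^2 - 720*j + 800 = (j - 4)*(j^4 - 8*j^3 - 3*j^2 + 130*j - 200) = (j - 4)*(j - 2)*(j^3 - 6*j^2 - 15*j + 100) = (j - 5)*(j - 4)*(j - 2)*(j^2 - j - 20) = (j - 5)^2*(j - 4)*(j - 2)*(j + 4)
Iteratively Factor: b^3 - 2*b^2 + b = (b)*(b^2 - 2*b + 1) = b*(b - 1)*(b - 1)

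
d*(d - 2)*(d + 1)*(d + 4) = d^4 + 3*d^3 - 6*d^2 - 8*d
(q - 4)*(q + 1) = q^2 - 3*q - 4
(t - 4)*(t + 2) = t^2 - 2*t - 8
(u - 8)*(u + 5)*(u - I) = u^3 - 3*u^2 - I*u^2 - 40*u + 3*I*u + 40*I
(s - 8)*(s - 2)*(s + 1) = s^3 - 9*s^2 + 6*s + 16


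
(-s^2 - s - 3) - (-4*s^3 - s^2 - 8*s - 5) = 4*s^3 + 7*s + 2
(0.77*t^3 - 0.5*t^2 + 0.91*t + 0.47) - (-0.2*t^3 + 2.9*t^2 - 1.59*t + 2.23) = 0.97*t^3 - 3.4*t^2 + 2.5*t - 1.76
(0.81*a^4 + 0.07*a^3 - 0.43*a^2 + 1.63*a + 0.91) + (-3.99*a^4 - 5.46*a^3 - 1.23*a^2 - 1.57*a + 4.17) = -3.18*a^4 - 5.39*a^3 - 1.66*a^2 + 0.0599999999999998*a + 5.08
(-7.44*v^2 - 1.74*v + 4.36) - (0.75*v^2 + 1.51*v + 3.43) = -8.19*v^2 - 3.25*v + 0.93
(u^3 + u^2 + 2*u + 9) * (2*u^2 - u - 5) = 2*u^5 + u^4 - 2*u^3 + 11*u^2 - 19*u - 45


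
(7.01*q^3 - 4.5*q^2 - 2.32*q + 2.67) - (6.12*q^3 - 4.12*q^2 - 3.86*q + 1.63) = 0.89*q^3 - 0.38*q^2 + 1.54*q + 1.04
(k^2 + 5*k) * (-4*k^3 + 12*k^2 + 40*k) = -4*k^5 - 8*k^4 + 100*k^3 + 200*k^2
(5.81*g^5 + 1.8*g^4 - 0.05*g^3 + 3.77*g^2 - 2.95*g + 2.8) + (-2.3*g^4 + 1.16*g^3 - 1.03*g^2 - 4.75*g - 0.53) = 5.81*g^5 - 0.5*g^4 + 1.11*g^3 + 2.74*g^2 - 7.7*g + 2.27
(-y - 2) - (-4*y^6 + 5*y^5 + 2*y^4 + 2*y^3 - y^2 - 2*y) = 4*y^6 - 5*y^5 - 2*y^4 - 2*y^3 + y^2 + y - 2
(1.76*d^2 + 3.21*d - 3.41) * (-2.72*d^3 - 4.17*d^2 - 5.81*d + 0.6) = -4.7872*d^5 - 16.0704*d^4 - 14.3361*d^3 - 3.3744*d^2 + 21.7381*d - 2.046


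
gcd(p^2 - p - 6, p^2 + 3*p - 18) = p - 3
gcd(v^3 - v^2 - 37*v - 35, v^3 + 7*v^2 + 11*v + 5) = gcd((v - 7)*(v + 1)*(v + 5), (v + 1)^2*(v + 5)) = v^2 + 6*v + 5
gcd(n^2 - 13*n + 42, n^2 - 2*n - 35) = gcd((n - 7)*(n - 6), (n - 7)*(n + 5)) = n - 7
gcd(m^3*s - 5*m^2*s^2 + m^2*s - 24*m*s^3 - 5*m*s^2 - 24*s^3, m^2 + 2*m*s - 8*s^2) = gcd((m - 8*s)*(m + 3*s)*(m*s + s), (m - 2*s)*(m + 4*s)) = 1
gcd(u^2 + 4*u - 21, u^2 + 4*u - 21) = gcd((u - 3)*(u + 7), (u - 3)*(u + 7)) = u^2 + 4*u - 21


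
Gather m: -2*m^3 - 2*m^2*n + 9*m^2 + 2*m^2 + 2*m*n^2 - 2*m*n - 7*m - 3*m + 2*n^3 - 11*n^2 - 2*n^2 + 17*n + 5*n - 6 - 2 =-2*m^3 + m^2*(11 - 2*n) + m*(2*n^2 - 2*n - 10) + 2*n^3 - 13*n^2 + 22*n - 8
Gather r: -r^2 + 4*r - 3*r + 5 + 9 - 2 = -r^2 + r + 12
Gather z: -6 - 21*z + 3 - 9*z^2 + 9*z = -9*z^2 - 12*z - 3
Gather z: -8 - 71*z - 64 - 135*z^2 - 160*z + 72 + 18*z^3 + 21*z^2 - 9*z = 18*z^3 - 114*z^2 - 240*z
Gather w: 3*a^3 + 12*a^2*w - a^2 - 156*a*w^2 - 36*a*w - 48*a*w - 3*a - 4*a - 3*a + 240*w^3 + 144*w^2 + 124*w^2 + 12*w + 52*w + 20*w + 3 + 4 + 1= 3*a^3 - a^2 - 10*a + 240*w^3 + w^2*(268 - 156*a) + w*(12*a^2 - 84*a + 84) + 8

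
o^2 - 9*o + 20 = (o - 5)*(o - 4)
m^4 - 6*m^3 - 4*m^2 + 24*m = m*(m - 6)*(m - 2)*(m + 2)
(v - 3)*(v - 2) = v^2 - 5*v + 6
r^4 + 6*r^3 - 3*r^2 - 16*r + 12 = (r - 1)^2*(r + 2)*(r + 6)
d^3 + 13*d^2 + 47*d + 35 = (d + 1)*(d + 5)*(d + 7)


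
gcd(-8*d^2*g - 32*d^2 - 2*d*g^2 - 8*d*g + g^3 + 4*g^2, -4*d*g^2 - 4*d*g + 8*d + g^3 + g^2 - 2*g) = 4*d - g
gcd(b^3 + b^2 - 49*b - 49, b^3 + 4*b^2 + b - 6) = 1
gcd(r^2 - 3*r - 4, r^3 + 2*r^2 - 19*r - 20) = r^2 - 3*r - 4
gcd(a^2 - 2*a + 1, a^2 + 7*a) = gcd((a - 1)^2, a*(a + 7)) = 1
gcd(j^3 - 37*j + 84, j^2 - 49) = j + 7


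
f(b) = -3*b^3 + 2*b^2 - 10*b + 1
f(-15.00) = 10726.00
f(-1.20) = 21.06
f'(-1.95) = -52.02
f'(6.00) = -310.00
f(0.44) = -3.27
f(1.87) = -30.32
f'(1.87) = -33.99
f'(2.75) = -67.06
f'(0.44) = -9.98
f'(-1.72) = -43.51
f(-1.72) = 39.38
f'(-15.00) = -2095.00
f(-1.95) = 50.35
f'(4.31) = -159.94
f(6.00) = -635.00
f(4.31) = -245.14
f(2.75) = -73.77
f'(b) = -9*b^2 + 4*b - 10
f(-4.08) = 278.84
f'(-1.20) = -27.76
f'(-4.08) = -176.14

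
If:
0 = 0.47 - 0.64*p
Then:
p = 0.73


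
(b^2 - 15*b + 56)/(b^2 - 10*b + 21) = (b - 8)/(b - 3)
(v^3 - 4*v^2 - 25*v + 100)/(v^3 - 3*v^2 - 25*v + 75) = (v - 4)/(v - 3)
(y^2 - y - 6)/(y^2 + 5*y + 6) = (y - 3)/(y + 3)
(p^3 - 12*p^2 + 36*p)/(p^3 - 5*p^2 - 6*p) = (p - 6)/(p + 1)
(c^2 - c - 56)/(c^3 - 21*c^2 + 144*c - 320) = (c + 7)/(c^2 - 13*c + 40)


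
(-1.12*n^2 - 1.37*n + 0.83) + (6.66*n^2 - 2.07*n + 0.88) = 5.54*n^2 - 3.44*n + 1.71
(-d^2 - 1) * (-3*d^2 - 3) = 3*d^4 + 6*d^2 + 3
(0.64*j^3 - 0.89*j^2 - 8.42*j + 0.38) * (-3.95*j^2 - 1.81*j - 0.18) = -2.528*j^5 + 2.3571*j^4 + 34.7547*j^3 + 13.8994*j^2 + 0.8278*j - 0.0684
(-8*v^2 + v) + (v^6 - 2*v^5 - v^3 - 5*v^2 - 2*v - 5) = v^6 - 2*v^5 - v^3 - 13*v^2 - v - 5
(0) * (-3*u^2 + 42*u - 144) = 0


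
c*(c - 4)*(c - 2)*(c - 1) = c^4 - 7*c^3 + 14*c^2 - 8*c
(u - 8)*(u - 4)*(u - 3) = u^3 - 15*u^2 + 68*u - 96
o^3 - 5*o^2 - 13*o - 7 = (o - 7)*(o + 1)^2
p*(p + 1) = p^2 + p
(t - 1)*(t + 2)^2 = t^3 + 3*t^2 - 4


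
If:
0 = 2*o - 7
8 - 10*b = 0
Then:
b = 4/5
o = 7/2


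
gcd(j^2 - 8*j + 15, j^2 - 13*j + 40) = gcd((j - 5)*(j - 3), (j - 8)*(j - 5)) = j - 5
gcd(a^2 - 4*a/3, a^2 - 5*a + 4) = 1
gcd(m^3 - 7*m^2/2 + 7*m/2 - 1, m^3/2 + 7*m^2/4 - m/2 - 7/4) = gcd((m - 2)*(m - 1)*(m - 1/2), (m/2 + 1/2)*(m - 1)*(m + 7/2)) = m - 1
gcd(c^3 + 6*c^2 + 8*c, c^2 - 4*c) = c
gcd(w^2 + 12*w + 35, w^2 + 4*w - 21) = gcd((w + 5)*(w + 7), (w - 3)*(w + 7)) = w + 7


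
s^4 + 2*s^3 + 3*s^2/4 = s^2*(s + 1/2)*(s + 3/2)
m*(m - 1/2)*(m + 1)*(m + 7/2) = m^4 + 4*m^3 + 5*m^2/4 - 7*m/4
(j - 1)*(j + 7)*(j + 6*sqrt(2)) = j^3 + 6*j^2 + 6*sqrt(2)*j^2 - 7*j + 36*sqrt(2)*j - 42*sqrt(2)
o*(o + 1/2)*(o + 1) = o^3 + 3*o^2/2 + o/2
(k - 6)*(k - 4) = k^2 - 10*k + 24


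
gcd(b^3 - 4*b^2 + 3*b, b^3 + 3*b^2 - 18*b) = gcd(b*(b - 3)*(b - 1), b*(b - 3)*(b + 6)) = b^2 - 3*b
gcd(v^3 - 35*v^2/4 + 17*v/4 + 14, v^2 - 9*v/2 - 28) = v - 8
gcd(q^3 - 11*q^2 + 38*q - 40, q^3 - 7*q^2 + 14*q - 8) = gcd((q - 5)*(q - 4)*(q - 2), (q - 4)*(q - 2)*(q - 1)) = q^2 - 6*q + 8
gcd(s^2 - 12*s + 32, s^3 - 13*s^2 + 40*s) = s - 8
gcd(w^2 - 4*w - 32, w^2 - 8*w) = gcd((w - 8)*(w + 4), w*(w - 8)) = w - 8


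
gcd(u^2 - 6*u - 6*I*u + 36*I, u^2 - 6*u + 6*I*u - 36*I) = u - 6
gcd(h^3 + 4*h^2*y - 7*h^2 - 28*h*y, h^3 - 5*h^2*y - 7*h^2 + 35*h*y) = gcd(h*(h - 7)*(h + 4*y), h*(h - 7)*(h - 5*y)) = h^2 - 7*h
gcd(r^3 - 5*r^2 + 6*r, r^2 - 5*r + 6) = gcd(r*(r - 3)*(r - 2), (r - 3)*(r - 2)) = r^2 - 5*r + 6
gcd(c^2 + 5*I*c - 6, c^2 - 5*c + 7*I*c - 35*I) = 1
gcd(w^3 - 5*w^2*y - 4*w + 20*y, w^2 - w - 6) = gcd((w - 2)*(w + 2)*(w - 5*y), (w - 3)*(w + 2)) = w + 2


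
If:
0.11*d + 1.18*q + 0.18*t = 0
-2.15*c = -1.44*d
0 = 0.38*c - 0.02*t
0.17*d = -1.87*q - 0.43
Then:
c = 0.08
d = 0.12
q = -0.24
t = 1.51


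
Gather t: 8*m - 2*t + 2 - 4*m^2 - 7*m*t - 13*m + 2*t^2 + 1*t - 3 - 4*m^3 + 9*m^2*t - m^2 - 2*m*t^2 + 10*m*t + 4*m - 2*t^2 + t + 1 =-4*m^3 - 5*m^2 - 2*m*t^2 - m + t*(9*m^2 + 3*m)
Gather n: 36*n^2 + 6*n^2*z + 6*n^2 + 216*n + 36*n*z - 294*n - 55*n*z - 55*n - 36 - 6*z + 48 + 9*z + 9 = n^2*(6*z + 42) + n*(-19*z - 133) + 3*z + 21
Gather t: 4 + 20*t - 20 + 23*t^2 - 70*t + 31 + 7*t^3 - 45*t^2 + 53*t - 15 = 7*t^3 - 22*t^2 + 3*t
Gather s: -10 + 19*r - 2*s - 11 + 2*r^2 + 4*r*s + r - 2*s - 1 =2*r^2 + 20*r + s*(4*r - 4) - 22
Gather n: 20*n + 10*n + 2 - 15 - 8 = 30*n - 21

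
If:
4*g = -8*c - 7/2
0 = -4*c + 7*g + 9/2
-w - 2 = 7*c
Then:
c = -13/144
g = -25/36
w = -197/144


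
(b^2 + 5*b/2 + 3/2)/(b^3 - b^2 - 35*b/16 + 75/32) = 16*(b + 1)/(16*b^2 - 40*b + 25)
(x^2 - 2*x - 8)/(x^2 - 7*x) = (x^2 - 2*x - 8)/(x*(x - 7))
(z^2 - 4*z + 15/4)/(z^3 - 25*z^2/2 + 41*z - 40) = (z - 3/2)/(z^2 - 10*z + 16)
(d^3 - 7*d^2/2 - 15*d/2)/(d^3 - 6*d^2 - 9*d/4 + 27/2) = 2*d*(d - 5)/(2*d^2 - 15*d + 18)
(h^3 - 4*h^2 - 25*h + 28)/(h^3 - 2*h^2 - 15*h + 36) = (h^2 - 8*h + 7)/(h^2 - 6*h + 9)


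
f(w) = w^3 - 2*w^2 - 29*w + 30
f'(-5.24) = 74.33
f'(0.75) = -30.31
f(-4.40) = 33.70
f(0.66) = 10.28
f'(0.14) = -29.50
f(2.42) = -37.72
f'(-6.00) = 103.00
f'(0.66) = -30.33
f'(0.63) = -30.33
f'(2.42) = -21.11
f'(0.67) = -30.33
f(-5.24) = -16.83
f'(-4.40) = 46.68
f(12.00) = 1122.00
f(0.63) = 11.19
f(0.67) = 9.97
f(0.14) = 25.90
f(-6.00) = -84.00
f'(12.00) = 355.00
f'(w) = 3*w^2 - 4*w - 29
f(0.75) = 7.55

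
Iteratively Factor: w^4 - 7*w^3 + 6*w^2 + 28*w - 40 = (w + 2)*(w^3 - 9*w^2 + 24*w - 20) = (w - 2)*(w + 2)*(w^2 - 7*w + 10) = (w - 2)^2*(w + 2)*(w - 5)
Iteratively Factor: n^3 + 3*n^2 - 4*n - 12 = (n - 2)*(n^2 + 5*n + 6) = (n - 2)*(n + 2)*(n + 3)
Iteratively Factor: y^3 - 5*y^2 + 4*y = (y - 1)*(y^2 - 4*y) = y*(y - 1)*(y - 4)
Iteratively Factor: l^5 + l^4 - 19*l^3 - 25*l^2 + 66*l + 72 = (l - 4)*(l^4 + 5*l^3 + l^2 - 21*l - 18) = (l - 4)*(l - 2)*(l^3 + 7*l^2 + 15*l + 9) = (l - 4)*(l - 2)*(l + 3)*(l^2 + 4*l + 3) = (l - 4)*(l - 2)*(l + 3)^2*(l + 1)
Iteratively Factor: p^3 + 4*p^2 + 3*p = (p)*(p^2 + 4*p + 3) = p*(p + 3)*(p + 1)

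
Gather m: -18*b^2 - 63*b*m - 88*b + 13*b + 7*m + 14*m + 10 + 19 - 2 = -18*b^2 - 75*b + m*(21 - 63*b) + 27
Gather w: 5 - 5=0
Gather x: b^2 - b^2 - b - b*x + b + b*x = 0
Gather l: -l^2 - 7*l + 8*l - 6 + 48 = -l^2 + l + 42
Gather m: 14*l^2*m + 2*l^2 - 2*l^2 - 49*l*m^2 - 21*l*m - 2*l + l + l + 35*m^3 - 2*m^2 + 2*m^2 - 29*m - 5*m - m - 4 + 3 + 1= -49*l*m^2 + 35*m^3 + m*(14*l^2 - 21*l - 35)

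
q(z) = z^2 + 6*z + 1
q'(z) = 2*z + 6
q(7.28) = 97.68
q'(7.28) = 20.56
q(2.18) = 18.83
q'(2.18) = 10.36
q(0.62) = 5.10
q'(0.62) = 7.24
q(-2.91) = -7.99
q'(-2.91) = 0.18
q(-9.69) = 36.76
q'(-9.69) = -13.38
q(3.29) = 31.56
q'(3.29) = 12.58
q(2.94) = 27.28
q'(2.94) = 11.88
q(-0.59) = -2.19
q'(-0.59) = 4.82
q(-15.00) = 136.00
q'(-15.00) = -24.00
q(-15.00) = 136.00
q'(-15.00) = -24.00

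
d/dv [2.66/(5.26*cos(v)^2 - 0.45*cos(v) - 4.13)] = (27.9832*cos(v) - 1.197)*sin(v)/(-5.26*cos(v)^2 + 0.45*cos(v) + 4.13)^2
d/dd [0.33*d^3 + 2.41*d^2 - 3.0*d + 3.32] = 0.99*d^2 + 4.82*d - 3.0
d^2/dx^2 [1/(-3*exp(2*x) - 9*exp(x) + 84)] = (-2*(2*exp(x) + 3)^2*exp(x) + (4*exp(x) + 3)*(exp(2*x) + 3*exp(x) - 28))*exp(x)/(3*(exp(2*x) + 3*exp(x) - 28)^3)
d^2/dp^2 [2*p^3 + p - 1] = 12*p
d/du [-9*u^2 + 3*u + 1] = 3 - 18*u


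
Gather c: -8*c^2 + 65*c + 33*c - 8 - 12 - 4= -8*c^2 + 98*c - 24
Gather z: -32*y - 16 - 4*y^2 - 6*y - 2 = -4*y^2 - 38*y - 18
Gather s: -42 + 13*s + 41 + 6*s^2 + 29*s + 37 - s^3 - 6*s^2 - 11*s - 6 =-s^3 + 31*s + 30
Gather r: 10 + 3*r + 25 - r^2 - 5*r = -r^2 - 2*r + 35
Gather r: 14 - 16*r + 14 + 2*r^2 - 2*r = 2*r^2 - 18*r + 28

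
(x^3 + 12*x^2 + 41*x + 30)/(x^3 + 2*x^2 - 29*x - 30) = (x + 5)/(x - 5)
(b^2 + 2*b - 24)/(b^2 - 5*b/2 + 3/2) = 2*(b^2 + 2*b - 24)/(2*b^2 - 5*b + 3)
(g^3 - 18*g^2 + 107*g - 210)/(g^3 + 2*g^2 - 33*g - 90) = (g^2 - 12*g + 35)/(g^2 + 8*g + 15)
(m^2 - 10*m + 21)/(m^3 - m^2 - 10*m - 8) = (-m^2 + 10*m - 21)/(-m^3 + m^2 + 10*m + 8)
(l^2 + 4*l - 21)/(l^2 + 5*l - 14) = (l - 3)/(l - 2)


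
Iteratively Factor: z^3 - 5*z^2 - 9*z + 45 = (z + 3)*(z^2 - 8*z + 15) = (z - 5)*(z + 3)*(z - 3)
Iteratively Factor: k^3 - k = (k)*(k^2 - 1) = k*(k + 1)*(k - 1)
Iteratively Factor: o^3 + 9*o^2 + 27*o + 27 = (o + 3)*(o^2 + 6*o + 9) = (o + 3)^2*(o + 3)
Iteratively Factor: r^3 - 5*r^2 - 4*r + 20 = (r + 2)*(r^2 - 7*r + 10) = (r - 2)*(r + 2)*(r - 5)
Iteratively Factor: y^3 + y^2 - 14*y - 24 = (y + 3)*(y^2 - 2*y - 8) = (y - 4)*(y + 3)*(y + 2)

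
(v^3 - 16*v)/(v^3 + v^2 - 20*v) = (v + 4)/(v + 5)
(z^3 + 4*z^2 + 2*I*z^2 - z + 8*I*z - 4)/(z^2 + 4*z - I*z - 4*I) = (z^2 + 2*I*z - 1)/(z - I)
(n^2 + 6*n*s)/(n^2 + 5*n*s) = (n + 6*s)/(n + 5*s)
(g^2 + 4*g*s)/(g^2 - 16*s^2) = g/(g - 4*s)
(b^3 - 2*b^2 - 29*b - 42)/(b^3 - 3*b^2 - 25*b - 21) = (b + 2)/(b + 1)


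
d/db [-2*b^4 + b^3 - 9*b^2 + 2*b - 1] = -8*b^3 + 3*b^2 - 18*b + 2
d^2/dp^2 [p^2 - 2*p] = 2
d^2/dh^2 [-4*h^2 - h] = -8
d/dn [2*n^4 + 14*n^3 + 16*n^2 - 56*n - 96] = 8*n^3 + 42*n^2 + 32*n - 56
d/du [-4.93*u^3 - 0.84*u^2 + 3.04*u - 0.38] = -14.79*u^2 - 1.68*u + 3.04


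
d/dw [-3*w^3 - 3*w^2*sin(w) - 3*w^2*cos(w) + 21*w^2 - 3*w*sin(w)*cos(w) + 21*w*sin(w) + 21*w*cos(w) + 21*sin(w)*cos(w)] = -3*sqrt(2)*w^2*cos(w + pi/4) - 9*w^2 - 27*w*sin(w) + 15*w*cos(w) - 3*w*cos(2*w) + 42*w - 3*sin(2*w)/2 + 21*sqrt(2)*sin(w + pi/4) + 21*cos(2*w)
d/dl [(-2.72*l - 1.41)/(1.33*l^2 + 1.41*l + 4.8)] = (3.6176*l^2 + 3.7506*l - 11.0679)/(1.7689*l^4 + 3.7506*l^3 + 14.7561*l^2 + 13.536*l + 23.04)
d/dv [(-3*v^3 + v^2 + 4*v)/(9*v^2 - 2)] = (-27*v^4 - 18*v^2 - 4*v - 8)/(81*v^4 - 36*v^2 + 4)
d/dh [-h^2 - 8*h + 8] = -2*h - 8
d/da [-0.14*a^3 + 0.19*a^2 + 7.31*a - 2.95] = -0.42*a^2 + 0.38*a + 7.31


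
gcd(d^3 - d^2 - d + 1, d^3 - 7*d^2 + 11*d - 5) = d^2 - 2*d + 1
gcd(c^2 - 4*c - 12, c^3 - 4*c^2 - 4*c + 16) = c + 2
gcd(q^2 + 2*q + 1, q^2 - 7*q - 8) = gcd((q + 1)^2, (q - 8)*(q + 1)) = q + 1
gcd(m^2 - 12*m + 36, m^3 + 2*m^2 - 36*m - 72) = m - 6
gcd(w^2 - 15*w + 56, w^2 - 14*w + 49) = w - 7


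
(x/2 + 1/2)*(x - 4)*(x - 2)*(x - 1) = x^4/2 - 3*x^3 + 7*x^2/2 + 3*x - 4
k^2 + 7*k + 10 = (k + 2)*(k + 5)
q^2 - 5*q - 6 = (q - 6)*(q + 1)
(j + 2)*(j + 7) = j^2 + 9*j + 14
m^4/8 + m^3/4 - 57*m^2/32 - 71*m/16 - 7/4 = (m/4 + 1/2)*(m/2 + 1/4)*(m - 4)*(m + 7/2)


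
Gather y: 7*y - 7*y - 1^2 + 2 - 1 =0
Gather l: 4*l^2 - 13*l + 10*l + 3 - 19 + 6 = 4*l^2 - 3*l - 10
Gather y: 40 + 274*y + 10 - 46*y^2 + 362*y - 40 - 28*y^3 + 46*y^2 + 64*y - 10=-28*y^3 + 700*y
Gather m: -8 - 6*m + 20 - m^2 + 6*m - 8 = 4 - m^2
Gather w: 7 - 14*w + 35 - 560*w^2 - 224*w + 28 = -560*w^2 - 238*w + 70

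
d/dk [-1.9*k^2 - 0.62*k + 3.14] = -3.8*k - 0.62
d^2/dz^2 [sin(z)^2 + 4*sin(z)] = -4*sin(z) + 2*cos(2*z)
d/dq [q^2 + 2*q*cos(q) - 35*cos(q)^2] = -2*q*sin(q) + 2*q + 35*sin(2*q) + 2*cos(q)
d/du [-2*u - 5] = -2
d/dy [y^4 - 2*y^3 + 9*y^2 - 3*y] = 4*y^3 - 6*y^2 + 18*y - 3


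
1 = 1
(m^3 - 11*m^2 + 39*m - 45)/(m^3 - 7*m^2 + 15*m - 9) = (m - 5)/(m - 1)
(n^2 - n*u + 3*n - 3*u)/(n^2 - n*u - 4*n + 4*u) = (n + 3)/(n - 4)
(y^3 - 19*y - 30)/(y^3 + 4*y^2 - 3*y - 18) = (y^2 - 3*y - 10)/(y^2 + y - 6)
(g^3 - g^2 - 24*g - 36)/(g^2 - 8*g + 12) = (g^2 + 5*g + 6)/(g - 2)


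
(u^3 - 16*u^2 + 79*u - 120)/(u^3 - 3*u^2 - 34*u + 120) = (u^2 - 11*u + 24)/(u^2 + 2*u - 24)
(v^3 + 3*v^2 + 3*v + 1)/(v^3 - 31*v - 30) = (v^2 + 2*v + 1)/(v^2 - v - 30)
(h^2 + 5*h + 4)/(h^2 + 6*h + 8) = (h + 1)/(h + 2)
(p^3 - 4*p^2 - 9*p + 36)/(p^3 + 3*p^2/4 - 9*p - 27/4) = 4*(p - 4)/(4*p + 3)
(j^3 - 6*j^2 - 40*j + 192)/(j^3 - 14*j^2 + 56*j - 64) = (j + 6)/(j - 2)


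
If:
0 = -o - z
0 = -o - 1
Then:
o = -1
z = 1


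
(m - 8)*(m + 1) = m^2 - 7*m - 8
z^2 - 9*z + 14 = (z - 7)*(z - 2)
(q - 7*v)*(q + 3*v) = q^2 - 4*q*v - 21*v^2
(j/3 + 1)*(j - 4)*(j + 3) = j^3/3 + 2*j^2/3 - 5*j - 12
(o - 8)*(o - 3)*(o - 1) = o^3 - 12*o^2 + 35*o - 24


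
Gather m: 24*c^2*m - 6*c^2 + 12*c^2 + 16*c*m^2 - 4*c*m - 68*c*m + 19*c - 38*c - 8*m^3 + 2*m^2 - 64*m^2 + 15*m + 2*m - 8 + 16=6*c^2 - 19*c - 8*m^3 + m^2*(16*c - 62) + m*(24*c^2 - 72*c + 17) + 8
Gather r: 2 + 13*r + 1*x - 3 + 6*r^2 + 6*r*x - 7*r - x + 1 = 6*r^2 + r*(6*x + 6)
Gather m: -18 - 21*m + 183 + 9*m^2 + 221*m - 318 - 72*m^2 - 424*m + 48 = -63*m^2 - 224*m - 105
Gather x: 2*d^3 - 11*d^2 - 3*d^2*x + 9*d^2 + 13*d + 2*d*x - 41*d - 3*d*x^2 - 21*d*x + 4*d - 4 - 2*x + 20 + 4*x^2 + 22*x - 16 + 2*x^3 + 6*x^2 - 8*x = 2*d^3 - 2*d^2 - 24*d + 2*x^3 + x^2*(10 - 3*d) + x*(-3*d^2 - 19*d + 12)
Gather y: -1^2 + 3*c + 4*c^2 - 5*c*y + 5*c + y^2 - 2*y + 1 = 4*c^2 + 8*c + y^2 + y*(-5*c - 2)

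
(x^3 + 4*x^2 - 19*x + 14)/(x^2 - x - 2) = (x^2 + 6*x - 7)/(x + 1)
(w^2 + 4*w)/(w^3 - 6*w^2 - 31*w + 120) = w*(w + 4)/(w^3 - 6*w^2 - 31*w + 120)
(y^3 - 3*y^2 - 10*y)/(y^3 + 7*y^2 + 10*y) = (y - 5)/(y + 5)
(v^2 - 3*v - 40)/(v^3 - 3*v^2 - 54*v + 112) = (v + 5)/(v^2 + 5*v - 14)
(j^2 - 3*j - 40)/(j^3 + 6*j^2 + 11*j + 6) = (j^2 - 3*j - 40)/(j^3 + 6*j^2 + 11*j + 6)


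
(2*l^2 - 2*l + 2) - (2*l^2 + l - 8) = 10 - 3*l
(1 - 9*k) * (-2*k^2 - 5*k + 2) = 18*k^3 + 43*k^2 - 23*k + 2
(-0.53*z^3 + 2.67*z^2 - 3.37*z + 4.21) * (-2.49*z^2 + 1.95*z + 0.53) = 1.3197*z^5 - 7.6818*z^4 + 13.3169*z^3 - 15.6393*z^2 + 6.4234*z + 2.2313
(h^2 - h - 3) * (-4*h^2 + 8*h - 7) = -4*h^4 + 12*h^3 - 3*h^2 - 17*h + 21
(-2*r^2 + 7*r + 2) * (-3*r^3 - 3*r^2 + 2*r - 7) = 6*r^5 - 15*r^4 - 31*r^3 + 22*r^2 - 45*r - 14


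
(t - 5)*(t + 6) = t^2 + t - 30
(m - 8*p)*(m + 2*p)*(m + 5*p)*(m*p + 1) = m^4*p - m^3*p^2 + m^3 - 46*m^2*p^3 - m^2*p - 80*m*p^4 - 46*m*p^2 - 80*p^3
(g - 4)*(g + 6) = g^2 + 2*g - 24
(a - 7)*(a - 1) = a^2 - 8*a + 7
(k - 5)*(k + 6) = k^2 + k - 30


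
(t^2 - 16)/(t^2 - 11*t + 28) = (t + 4)/(t - 7)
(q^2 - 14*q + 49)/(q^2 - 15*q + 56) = (q - 7)/(q - 8)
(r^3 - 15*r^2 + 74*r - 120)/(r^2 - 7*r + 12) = (r^2 - 11*r + 30)/(r - 3)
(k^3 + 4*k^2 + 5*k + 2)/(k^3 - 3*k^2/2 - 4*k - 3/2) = 2*(k^2 + 3*k + 2)/(2*k^2 - 5*k - 3)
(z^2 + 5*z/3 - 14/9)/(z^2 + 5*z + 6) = (9*z^2 + 15*z - 14)/(9*(z^2 + 5*z + 6))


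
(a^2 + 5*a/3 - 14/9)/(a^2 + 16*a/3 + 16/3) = (9*a^2 + 15*a - 14)/(3*(3*a^2 + 16*a + 16))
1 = 1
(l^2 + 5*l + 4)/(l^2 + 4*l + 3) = (l + 4)/(l + 3)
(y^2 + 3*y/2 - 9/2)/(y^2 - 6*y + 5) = (2*y^2 + 3*y - 9)/(2*(y^2 - 6*y + 5))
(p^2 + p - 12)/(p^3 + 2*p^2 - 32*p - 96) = (p - 3)/(p^2 - 2*p - 24)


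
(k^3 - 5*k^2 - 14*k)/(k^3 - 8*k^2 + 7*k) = (k + 2)/(k - 1)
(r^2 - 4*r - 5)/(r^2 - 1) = (r - 5)/(r - 1)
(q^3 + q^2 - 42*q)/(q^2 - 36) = q*(q + 7)/(q + 6)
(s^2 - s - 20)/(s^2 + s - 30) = (s + 4)/(s + 6)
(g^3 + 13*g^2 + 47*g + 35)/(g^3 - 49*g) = (g^2 + 6*g + 5)/(g*(g - 7))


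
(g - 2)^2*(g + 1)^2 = g^4 - 2*g^3 - 3*g^2 + 4*g + 4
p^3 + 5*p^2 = p^2*(p + 5)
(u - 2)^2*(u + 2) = u^3 - 2*u^2 - 4*u + 8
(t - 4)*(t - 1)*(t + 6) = t^3 + t^2 - 26*t + 24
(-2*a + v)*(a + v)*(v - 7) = -2*a^2*v + 14*a^2 - a*v^2 + 7*a*v + v^3 - 7*v^2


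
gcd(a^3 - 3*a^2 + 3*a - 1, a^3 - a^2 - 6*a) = 1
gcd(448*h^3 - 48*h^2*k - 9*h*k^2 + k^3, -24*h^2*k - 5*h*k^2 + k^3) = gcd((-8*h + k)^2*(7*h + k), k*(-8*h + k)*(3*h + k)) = 8*h - k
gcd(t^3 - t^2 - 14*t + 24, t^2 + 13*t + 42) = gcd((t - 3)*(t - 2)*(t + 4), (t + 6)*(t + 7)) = 1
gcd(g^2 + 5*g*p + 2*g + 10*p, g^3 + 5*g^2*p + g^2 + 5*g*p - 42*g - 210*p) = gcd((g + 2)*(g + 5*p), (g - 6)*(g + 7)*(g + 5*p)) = g + 5*p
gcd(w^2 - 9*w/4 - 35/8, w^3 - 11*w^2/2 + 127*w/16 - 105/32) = w - 7/2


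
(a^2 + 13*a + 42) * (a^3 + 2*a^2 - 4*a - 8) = a^5 + 15*a^4 + 64*a^3 + 24*a^2 - 272*a - 336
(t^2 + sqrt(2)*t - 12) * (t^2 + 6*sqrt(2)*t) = t^4 + 7*sqrt(2)*t^3 - 72*sqrt(2)*t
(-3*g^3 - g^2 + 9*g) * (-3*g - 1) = 9*g^4 + 6*g^3 - 26*g^2 - 9*g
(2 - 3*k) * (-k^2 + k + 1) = 3*k^3 - 5*k^2 - k + 2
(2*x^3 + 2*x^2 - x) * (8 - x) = -2*x^4 + 14*x^3 + 17*x^2 - 8*x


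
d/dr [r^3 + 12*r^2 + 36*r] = 3*r^2 + 24*r + 36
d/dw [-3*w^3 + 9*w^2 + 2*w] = -9*w^2 + 18*w + 2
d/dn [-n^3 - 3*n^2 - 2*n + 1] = -3*n^2 - 6*n - 2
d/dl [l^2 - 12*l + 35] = 2*l - 12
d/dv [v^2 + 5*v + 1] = 2*v + 5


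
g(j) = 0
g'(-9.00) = 0.00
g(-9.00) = 0.00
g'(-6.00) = 0.00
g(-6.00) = 0.00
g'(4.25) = 0.00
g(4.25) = 0.00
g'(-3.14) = 0.00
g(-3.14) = 0.00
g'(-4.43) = 0.00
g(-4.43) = 0.00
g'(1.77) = 0.00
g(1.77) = 0.00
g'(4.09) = 0.00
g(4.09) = 0.00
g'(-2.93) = 0.00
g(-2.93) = 0.00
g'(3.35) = 0.00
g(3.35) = 0.00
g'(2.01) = 0.00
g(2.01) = 0.00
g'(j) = 0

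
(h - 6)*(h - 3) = h^2 - 9*h + 18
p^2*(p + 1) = p^3 + p^2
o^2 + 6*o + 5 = (o + 1)*(o + 5)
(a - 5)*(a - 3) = a^2 - 8*a + 15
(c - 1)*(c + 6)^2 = c^3 + 11*c^2 + 24*c - 36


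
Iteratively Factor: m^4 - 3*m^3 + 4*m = (m)*(m^3 - 3*m^2 + 4) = m*(m - 2)*(m^2 - m - 2) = m*(m - 2)*(m + 1)*(m - 2)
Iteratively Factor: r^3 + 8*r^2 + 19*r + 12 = (r + 1)*(r^2 + 7*r + 12) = (r + 1)*(r + 4)*(r + 3)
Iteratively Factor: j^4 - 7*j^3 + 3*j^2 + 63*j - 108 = (j - 4)*(j^3 - 3*j^2 - 9*j + 27) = (j - 4)*(j - 3)*(j^2 - 9) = (j - 4)*(j - 3)*(j + 3)*(j - 3)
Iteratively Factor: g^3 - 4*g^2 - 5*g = (g + 1)*(g^2 - 5*g) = g*(g + 1)*(g - 5)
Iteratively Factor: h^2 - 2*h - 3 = (h + 1)*(h - 3)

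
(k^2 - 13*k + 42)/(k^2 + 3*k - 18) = (k^2 - 13*k + 42)/(k^2 + 3*k - 18)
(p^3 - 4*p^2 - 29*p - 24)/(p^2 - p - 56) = (p^2 + 4*p + 3)/(p + 7)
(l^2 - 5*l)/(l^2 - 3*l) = (l - 5)/(l - 3)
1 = 1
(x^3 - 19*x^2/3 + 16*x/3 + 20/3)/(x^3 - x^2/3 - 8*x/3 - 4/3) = (x - 5)/(x + 1)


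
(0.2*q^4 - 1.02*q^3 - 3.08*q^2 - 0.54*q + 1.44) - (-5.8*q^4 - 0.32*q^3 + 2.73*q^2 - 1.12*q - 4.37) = 6.0*q^4 - 0.7*q^3 - 5.81*q^2 + 0.58*q + 5.81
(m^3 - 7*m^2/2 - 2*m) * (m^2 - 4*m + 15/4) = m^5 - 15*m^4/2 + 63*m^3/4 - 41*m^2/8 - 15*m/2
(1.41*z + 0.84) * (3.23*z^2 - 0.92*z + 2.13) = 4.5543*z^3 + 1.416*z^2 + 2.2305*z + 1.7892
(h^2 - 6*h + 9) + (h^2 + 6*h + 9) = 2*h^2 + 18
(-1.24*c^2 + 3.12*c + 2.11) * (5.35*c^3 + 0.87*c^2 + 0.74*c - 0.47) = -6.634*c^5 + 15.6132*c^4 + 13.0853*c^3 + 4.7273*c^2 + 0.095*c - 0.9917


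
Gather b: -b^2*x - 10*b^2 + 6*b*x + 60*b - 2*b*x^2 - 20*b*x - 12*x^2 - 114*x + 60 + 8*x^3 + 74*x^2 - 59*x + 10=b^2*(-x - 10) + b*(-2*x^2 - 14*x + 60) + 8*x^3 + 62*x^2 - 173*x + 70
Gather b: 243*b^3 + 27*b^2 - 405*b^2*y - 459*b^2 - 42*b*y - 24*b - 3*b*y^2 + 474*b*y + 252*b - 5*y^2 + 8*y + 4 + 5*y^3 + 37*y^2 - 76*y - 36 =243*b^3 + b^2*(-405*y - 432) + b*(-3*y^2 + 432*y + 228) + 5*y^3 + 32*y^2 - 68*y - 32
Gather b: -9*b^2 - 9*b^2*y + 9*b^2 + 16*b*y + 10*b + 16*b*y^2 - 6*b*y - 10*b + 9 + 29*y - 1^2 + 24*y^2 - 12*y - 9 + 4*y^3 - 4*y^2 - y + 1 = -9*b^2*y + b*(16*y^2 + 10*y) + 4*y^3 + 20*y^2 + 16*y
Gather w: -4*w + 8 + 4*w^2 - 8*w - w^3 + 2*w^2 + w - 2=-w^3 + 6*w^2 - 11*w + 6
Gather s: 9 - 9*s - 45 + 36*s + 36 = 27*s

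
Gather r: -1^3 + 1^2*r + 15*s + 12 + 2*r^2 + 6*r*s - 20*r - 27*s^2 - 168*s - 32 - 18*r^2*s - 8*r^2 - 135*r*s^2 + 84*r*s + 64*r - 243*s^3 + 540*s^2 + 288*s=r^2*(-18*s - 6) + r*(-135*s^2 + 90*s + 45) - 243*s^3 + 513*s^2 + 135*s - 21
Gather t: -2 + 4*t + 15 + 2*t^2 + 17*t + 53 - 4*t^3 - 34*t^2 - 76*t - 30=-4*t^3 - 32*t^2 - 55*t + 36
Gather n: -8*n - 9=-8*n - 9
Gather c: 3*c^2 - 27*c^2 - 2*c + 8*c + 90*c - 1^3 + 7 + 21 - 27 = -24*c^2 + 96*c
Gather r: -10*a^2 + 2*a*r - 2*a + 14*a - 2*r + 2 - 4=-10*a^2 + 12*a + r*(2*a - 2) - 2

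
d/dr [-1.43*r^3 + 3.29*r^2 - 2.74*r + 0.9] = -4.29*r^2 + 6.58*r - 2.74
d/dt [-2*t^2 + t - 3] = 1 - 4*t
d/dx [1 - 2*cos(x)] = 2*sin(x)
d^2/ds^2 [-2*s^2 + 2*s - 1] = -4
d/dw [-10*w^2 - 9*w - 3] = -20*w - 9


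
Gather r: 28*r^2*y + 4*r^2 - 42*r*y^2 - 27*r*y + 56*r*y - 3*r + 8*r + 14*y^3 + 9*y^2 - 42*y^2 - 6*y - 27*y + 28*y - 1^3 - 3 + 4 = r^2*(28*y + 4) + r*(-42*y^2 + 29*y + 5) + 14*y^3 - 33*y^2 - 5*y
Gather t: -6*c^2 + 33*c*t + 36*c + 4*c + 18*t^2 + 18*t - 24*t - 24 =-6*c^2 + 40*c + 18*t^2 + t*(33*c - 6) - 24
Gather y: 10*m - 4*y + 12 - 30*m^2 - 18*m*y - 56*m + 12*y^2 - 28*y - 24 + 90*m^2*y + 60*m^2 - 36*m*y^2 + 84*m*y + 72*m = 30*m^2 + 26*m + y^2*(12 - 36*m) + y*(90*m^2 + 66*m - 32) - 12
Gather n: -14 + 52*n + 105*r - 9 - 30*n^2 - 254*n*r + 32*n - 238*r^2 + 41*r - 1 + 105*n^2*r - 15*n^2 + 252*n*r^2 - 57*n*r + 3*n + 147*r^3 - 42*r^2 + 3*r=n^2*(105*r - 45) + n*(252*r^2 - 311*r + 87) + 147*r^3 - 280*r^2 + 149*r - 24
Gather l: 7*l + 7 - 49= 7*l - 42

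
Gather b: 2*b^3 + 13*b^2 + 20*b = 2*b^3 + 13*b^2 + 20*b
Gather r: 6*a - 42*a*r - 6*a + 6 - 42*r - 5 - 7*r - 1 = r*(-42*a - 49)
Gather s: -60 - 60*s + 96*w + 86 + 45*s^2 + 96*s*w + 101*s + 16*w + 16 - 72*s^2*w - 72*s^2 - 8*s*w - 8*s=s^2*(-72*w - 27) + s*(88*w + 33) + 112*w + 42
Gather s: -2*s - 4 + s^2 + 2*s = s^2 - 4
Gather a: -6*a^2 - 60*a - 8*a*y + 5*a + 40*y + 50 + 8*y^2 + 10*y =-6*a^2 + a*(-8*y - 55) + 8*y^2 + 50*y + 50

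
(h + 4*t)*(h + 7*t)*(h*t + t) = h^3*t + 11*h^2*t^2 + h^2*t + 28*h*t^3 + 11*h*t^2 + 28*t^3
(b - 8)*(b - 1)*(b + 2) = b^3 - 7*b^2 - 10*b + 16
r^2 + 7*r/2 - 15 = (r - 5/2)*(r + 6)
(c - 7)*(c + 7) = c^2 - 49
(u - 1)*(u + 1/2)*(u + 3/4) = u^3 + u^2/4 - 7*u/8 - 3/8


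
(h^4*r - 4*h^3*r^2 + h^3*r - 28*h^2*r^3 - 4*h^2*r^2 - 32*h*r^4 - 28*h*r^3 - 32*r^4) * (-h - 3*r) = -h^5*r + h^4*r^2 - h^4*r + 40*h^3*r^3 + h^3*r^2 + 116*h^2*r^4 + 40*h^2*r^3 + 96*h*r^5 + 116*h*r^4 + 96*r^5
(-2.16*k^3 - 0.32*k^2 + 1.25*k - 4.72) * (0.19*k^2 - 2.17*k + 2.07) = -0.4104*k^5 + 4.6264*k^4 - 3.5393*k^3 - 4.2717*k^2 + 12.8299*k - 9.7704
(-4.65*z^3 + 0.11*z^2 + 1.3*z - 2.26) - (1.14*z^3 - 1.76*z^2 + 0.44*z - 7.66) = -5.79*z^3 + 1.87*z^2 + 0.86*z + 5.4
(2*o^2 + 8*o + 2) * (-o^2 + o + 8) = -2*o^4 - 6*o^3 + 22*o^2 + 66*o + 16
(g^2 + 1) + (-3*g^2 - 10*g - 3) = -2*g^2 - 10*g - 2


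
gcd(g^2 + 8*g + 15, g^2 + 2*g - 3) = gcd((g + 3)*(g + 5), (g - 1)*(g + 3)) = g + 3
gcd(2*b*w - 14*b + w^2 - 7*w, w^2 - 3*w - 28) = w - 7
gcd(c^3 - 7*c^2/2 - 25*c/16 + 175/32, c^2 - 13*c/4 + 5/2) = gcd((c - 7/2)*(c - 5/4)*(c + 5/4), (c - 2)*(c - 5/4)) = c - 5/4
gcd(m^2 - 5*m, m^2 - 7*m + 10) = m - 5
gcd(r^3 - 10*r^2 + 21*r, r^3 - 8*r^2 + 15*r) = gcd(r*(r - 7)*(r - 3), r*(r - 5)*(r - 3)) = r^2 - 3*r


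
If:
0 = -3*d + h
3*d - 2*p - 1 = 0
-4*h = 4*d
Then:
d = 0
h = 0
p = -1/2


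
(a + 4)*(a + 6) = a^2 + 10*a + 24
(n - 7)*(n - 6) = n^2 - 13*n + 42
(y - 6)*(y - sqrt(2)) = y^2 - 6*y - sqrt(2)*y + 6*sqrt(2)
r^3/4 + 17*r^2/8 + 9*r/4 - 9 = (r/4 + 1)*(r - 3/2)*(r + 6)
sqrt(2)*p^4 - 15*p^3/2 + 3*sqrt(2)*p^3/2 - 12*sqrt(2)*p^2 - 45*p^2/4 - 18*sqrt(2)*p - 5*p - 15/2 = (p + 3/2)*(p - 5*sqrt(2))*(p + sqrt(2))*(sqrt(2)*p + 1/2)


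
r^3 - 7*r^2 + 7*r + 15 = (r - 5)*(r - 3)*(r + 1)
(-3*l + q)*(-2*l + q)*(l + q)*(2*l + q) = 12*l^4 + 8*l^3*q - 7*l^2*q^2 - 2*l*q^3 + q^4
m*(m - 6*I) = m^2 - 6*I*m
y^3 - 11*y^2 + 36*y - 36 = (y - 6)*(y - 3)*(y - 2)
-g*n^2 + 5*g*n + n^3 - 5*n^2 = n*(-g + n)*(n - 5)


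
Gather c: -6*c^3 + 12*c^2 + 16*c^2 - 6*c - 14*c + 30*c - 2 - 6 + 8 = -6*c^3 + 28*c^2 + 10*c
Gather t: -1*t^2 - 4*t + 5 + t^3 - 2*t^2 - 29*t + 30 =t^3 - 3*t^2 - 33*t + 35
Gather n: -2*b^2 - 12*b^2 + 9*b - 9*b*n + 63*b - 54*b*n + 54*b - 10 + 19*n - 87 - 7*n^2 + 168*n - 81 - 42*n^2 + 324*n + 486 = -14*b^2 + 126*b - 49*n^2 + n*(511 - 63*b) + 308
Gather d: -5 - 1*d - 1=-d - 6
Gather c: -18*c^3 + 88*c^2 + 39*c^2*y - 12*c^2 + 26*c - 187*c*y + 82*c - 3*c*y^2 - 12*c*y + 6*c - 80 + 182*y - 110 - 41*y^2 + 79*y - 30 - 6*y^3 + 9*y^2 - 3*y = -18*c^3 + c^2*(39*y + 76) + c*(-3*y^2 - 199*y + 114) - 6*y^3 - 32*y^2 + 258*y - 220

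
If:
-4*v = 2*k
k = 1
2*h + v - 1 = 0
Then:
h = 3/4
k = 1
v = -1/2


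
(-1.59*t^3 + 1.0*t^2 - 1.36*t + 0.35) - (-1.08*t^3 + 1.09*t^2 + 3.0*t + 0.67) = -0.51*t^3 - 0.0900000000000001*t^2 - 4.36*t - 0.32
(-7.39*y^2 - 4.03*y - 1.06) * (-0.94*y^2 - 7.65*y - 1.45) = 6.9466*y^4 + 60.3217*y^3 + 42.5414*y^2 + 13.9525*y + 1.537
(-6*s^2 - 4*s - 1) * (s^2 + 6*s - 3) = -6*s^4 - 40*s^3 - 7*s^2 + 6*s + 3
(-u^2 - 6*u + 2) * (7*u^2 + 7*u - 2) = -7*u^4 - 49*u^3 - 26*u^2 + 26*u - 4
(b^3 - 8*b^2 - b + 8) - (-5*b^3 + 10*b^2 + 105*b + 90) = 6*b^3 - 18*b^2 - 106*b - 82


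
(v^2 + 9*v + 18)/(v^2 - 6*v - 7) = (v^2 + 9*v + 18)/(v^2 - 6*v - 7)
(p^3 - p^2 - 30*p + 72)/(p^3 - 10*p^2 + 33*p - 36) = (p + 6)/(p - 3)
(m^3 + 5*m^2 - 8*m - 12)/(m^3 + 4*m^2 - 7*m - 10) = (m + 6)/(m + 5)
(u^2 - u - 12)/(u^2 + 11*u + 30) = (u^2 - u - 12)/(u^2 + 11*u + 30)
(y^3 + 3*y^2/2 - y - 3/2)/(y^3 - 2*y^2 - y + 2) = (y + 3/2)/(y - 2)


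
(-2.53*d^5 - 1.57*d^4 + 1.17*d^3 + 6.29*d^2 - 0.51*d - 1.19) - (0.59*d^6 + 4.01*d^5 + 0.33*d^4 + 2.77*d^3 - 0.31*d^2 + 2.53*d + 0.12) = -0.59*d^6 - 6.54*d^5 - 1.9*d^4 - 1.6*d^3 + 6.6*d^2 - 3.04*d - 1.31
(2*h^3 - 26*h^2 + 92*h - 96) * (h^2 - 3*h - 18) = 2*h^5 - 32*h^4 + 134*h^3 + 96*h^2 - 1368*h + 1728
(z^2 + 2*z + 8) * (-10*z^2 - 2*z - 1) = -10*z^4 - 22*z^3 - 85*z^2 - 18*z - 8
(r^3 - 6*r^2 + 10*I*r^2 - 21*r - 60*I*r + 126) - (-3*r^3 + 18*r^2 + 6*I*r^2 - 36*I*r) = 4*r^3 - 24*r^2 + 4*I*r^2 - 21*r - 24*I*r + 126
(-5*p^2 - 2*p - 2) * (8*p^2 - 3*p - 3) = -40*p^4 - p^3 + 5*p^2 + 12*p + 6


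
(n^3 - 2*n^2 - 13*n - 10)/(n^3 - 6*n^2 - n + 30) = (n + 1)/(n - 3)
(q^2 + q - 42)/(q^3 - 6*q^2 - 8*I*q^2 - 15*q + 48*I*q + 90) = (q + 7)/(q^2 - 8*I*q - 15)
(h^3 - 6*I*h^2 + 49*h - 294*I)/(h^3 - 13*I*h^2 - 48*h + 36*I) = (h^2 + 49)/(h^2 - 7*I*h - 6)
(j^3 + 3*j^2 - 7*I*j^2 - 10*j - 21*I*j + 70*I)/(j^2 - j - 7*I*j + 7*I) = (j^2 + 3*j - 10)/(j - 1)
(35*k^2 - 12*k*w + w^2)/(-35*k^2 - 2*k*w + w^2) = (-5*k + w)/(5*k + w)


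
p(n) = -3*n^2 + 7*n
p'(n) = 7 - 6*n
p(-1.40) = -15.68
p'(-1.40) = 15.40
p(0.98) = 3.98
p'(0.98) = 1.12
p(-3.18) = -52.60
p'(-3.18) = 26.08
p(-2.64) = -39.39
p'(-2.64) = 22.84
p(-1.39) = -15.53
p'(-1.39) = 15.34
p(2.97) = -5.67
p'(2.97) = -10.82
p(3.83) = -17.20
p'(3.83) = -15.98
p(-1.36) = -15.07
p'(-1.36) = 15.16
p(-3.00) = -48.00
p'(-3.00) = 25.00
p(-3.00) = -48.00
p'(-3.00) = 25.00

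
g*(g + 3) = g^2 + 3*g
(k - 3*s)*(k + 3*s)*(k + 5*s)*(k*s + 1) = k^4*s + 5*k^3*s^2 + k^3 - 9*k^2*s^3 + 5*k^2*s - 45*k*s^4 - 9*k*s^2 - 45*s^3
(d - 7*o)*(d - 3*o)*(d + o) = d^3 - 9*d^2*o + 11*d*o^2 + 21*o^3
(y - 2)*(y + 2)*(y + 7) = y^3 + 7*y^2 - 4*y - 28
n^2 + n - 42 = (n - 6)*(n + 7)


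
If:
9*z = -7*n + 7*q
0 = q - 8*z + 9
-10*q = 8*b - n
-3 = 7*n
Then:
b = -4131/2632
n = -3/7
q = 57/47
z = 60/47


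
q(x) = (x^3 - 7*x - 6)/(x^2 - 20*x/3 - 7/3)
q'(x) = (20/3 - 2*x)*(x^3 - 7*x - 6)/(x^2 - 20*x/3 - 7/3)^2 + (3*x^2 - 7)/(x^2 - 20*x/3 - 7/3)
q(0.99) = 1.50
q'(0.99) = -0.38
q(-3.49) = -0.73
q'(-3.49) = 0.59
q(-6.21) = -2.60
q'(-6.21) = 0.76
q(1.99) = 1.04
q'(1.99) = -0.66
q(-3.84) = -0.94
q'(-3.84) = 0.62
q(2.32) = 0.79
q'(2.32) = -0.86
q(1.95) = 1.06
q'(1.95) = -0.64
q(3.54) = -1.01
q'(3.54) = -2.31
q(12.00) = 26.56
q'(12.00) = -0.57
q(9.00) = 35.36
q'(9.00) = -8.82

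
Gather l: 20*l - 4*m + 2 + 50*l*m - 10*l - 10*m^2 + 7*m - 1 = l*(50*m + 10) - 10*m^2 + 3*m + 1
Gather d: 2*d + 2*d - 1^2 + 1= 4*d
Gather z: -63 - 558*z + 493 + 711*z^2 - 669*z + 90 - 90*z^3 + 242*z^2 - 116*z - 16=-90*z^3 + 953*z^2 - 1343*z + 504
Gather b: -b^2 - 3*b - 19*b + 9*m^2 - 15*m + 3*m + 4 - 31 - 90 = -b^2 - 22*b + 9*m^2 - 12*m - 117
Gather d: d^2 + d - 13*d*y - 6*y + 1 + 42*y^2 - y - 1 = d^2 + d*(1 - 13*y) + 42*y^2 - 7*y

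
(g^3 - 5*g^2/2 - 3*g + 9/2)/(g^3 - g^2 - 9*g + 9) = (g + 3/2)/(g + 3)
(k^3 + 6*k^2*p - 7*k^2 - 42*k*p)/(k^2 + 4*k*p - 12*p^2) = k*(7 - k)/(-k + 2*p)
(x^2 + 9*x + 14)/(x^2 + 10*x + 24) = (x^2 + 9*x + 14)/(x^2 + 10*x + 24)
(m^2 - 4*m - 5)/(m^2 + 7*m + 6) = (m - 5)/(m + 6)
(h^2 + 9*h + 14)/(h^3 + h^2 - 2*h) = (h + 7)/(h*(h - 1))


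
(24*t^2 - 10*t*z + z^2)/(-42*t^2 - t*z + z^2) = (-24*t^2 + 10*t*z - z^2)/(42*t^2 + t*z - z^2)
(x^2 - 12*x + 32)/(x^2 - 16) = (x - 8)/(x + 4)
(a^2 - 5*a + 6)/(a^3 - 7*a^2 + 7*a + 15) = (a - 2)/(a^2 - 4*a - 5)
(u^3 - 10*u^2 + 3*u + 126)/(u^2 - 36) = (u^2 - 4*u - 21)/(u + 6)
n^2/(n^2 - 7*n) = n/(n - 7)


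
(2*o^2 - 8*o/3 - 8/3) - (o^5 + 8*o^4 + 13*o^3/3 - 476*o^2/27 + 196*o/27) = -o^5 - 8*o^4 - 13*o^3/3 + 530*o^2/27 - 268*o/27 - 8/3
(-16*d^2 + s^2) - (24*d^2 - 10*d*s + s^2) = -40*d^2 + 10*d*s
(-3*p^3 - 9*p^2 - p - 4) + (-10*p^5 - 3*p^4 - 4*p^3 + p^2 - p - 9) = -10*p^5 - 3*p^4 - 7*p^3 - 8*p^2 - 2*p - 13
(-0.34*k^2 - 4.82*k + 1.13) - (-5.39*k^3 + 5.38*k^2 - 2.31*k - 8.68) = 5.39*k^3 - 5.72*k^2 - 2.51*k + 9.81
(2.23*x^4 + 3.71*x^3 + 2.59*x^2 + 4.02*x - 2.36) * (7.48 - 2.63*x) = -5.8649*x^5 + 6.9231*x^4 + 20.9391*x^3 + 8.8006*x^2 + 36.2764*x - 17.6528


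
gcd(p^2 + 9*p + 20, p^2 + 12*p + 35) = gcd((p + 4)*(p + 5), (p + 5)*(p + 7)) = p + 5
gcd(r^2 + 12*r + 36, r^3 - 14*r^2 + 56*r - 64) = 1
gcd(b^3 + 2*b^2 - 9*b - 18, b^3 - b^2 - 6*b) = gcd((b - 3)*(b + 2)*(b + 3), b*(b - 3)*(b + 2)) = b^2 - b - 6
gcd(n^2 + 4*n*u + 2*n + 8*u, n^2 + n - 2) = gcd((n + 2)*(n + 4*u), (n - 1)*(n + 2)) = n + 2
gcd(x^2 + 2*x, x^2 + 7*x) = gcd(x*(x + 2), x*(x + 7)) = x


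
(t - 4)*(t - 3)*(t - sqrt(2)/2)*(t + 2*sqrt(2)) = t^4 - 7*t^3 + 3*sqrt(2)*t^3/2 - 21*sqrt(2)*t^2/2 + 10*t^2 + 14*t + 18*sqrt(2)*t - 24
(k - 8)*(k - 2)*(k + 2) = k^3 - 8*k^2 - 4*k + 32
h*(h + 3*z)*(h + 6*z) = h^3 + 9*h^2*z + 18*h*z^2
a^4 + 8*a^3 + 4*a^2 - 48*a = a*(a - 2)*(a + 4)*(a + 6)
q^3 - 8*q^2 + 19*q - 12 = (q - 4)*(q - 3)*(q - 1)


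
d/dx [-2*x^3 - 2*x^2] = 2*x*(-3*x - 2)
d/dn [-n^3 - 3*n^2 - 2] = 3*n*(-n - 2)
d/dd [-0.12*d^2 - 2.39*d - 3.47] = -0.24*d - 2.39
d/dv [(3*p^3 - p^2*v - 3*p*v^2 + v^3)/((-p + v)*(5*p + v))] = (-7*p^2 + 10*p*v + v^2)/(25*p^2 + 10*p*v + v^2)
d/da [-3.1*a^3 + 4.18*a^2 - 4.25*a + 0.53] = -9.3*a^2 + 8.36*a - 4.25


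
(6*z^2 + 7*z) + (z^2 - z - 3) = 7*z^2 + 6*z - 3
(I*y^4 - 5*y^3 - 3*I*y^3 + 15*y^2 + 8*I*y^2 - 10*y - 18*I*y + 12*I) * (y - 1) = I*y^5 - 5*y^4 - 4*I*y^4 + 20*y^3 + 11*I*y^3 - 25*y^2 - 26*I*y^2 + 10*y + 30*I*y - 12*I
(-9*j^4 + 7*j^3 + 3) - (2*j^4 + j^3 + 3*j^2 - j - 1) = -11*j^4 + 6*j^3 - 3*j^2 + j + 4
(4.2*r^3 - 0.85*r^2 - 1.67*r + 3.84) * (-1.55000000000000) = -6.51*r^3 + 1.3175*r^2 + 2.5885*r - 5.952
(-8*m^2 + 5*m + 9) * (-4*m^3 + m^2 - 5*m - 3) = 32*m^5 - 28*m^4 + 9*m^3 + 8*m^2 - 60*m - 27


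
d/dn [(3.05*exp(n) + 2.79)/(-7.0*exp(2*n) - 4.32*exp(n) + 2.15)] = (21.35*exp(2*n) + 39.06*exp(n) + 18.6103)*exp(n)/(49.0*exp(4*n) + 60.48*exp(3*n) - 11.4376*exp(2*n) - 18.576*exp(n) + 4.6225)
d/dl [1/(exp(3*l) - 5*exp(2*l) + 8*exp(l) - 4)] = (-3*exp(2*l) + 10*exp(l) - 8)*exp(l)/(exp(3*l) - 5*exp(2*l) + 8*exp(l) - 4)^2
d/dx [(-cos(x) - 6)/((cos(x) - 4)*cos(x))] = (-sin(x) + 24*sin(x)/cos(x)^2 - 12*tan(x))/(cos(x) - 4)^2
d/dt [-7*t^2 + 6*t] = 6 - 14*t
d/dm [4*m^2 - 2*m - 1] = 8*m - 2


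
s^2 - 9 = (s - 3)*(s + 3)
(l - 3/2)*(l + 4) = l^2 + 5*l/2 - 6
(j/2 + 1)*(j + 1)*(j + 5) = j^3/2 + 4*j^2 + 17*j/2 + 5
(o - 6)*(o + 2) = o^2 - 4*o - 12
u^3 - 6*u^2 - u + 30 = (u - 5)*(u - 3)*(u + 2)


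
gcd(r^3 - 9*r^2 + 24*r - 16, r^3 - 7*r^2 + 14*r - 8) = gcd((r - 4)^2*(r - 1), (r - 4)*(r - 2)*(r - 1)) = r^2 - 5*r + 4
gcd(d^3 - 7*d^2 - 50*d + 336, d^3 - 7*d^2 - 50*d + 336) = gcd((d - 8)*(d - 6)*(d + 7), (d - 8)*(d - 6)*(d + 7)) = d^3 - 7*d^2 - 50*d + 336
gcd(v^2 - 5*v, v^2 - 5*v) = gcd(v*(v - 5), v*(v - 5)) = v^2 - 5*v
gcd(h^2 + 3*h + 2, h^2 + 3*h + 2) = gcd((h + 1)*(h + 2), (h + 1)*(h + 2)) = h^2 + 3*h + 2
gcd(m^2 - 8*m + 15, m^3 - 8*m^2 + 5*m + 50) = m - 5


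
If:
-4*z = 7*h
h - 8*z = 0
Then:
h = 0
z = 0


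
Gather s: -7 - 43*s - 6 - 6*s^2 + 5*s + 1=-6*s^2 - 38*s - 12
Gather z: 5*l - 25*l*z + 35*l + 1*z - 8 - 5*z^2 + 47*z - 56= 40*l - 5*z^2 + z*(48 - 25*l) - 64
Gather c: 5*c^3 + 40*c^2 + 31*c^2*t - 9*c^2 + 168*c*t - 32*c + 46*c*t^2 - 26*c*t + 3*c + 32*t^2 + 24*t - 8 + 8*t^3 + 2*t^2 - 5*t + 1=5*c^3 + c^2*(31*t + 31) + c*(46*t^2 + 142*t - 29) + 8*t^3 + 34*t^2 + 19*t - 7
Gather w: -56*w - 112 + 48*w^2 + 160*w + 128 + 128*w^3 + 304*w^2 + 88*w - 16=128*w^3 + 352*w^2 + 192*w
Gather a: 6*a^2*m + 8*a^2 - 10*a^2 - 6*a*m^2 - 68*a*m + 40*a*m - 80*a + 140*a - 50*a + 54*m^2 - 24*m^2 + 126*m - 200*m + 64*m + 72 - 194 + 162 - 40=a^2*(6*m - 2) + a*(-6*m^2 - 28*m + 10) + 30*m^2 - 10*m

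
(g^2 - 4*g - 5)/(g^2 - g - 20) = (g + 1)/(g + 4)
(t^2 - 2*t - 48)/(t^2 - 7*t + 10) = (t^2 - 2*t - 48)/(t^2 - 7*t + 10)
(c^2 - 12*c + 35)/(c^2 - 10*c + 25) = (c - 7)/(c - 5)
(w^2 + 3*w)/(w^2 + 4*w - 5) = w*(w + 3)/(w^2 + 4*w - 5)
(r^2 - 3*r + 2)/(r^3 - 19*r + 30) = (r - 1)/(r^2 + 2*r - 15)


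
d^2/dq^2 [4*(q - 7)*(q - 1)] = 8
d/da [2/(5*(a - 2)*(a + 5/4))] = 8*(3 - 8*a)/(5*(16*a^4 - 24*a^3 - 71*a^2 + 60*a + 100))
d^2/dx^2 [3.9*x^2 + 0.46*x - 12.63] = 7.80000000000000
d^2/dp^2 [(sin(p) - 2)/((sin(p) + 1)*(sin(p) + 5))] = (-sin(p)^4 + 15*sin(p)^3 + 53*sin(p)^2 - 3*sin(p) - 184)/((sin(p) + 1)^2*(sin(p) + 5)^3)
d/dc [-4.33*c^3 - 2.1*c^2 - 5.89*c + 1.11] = -12.99*c^2 - 4.2*c - 5.89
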